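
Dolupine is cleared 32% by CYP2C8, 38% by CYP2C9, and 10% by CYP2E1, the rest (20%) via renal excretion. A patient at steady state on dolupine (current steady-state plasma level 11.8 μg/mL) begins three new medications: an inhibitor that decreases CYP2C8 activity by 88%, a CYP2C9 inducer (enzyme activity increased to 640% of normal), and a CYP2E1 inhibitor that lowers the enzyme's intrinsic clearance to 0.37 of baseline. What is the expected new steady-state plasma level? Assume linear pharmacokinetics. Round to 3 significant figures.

The CYP2C8 pathway (32% of clearance) is reduced to 0.12× activity: 0.32 × 0.12 = 0.0384.
The CYP2C9 pathway (38% of clearance) increases to 6.4× activity: 0.38 × 6.4 = 2.432.
The CYP2E1 pathway (10% of clearance) falls to 0.37× activity: 0.1 × 0.37 = 0.037.
The remaining 20% of clearance is unaffected.
New clearance relative to baseline: 0.0384 + 2.432 + 0.037 + 0.2 = 2.7074.
New steady-state plasma level = 11.8 / 2.7074 = 4.36 μg/mL (concentration scales inversely with clearance).

4.36 μg/mL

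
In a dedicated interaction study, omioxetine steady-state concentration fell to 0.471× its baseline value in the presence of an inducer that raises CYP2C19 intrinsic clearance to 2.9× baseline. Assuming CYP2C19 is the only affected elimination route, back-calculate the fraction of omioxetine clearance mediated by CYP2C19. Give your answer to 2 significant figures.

0.59

CL'/CL = 1 / 0.471 = 2.123
2.9·fm + (1 − fm) = 2.123
fm = (2.123 − 1) / (2.9 − 1) = 0.59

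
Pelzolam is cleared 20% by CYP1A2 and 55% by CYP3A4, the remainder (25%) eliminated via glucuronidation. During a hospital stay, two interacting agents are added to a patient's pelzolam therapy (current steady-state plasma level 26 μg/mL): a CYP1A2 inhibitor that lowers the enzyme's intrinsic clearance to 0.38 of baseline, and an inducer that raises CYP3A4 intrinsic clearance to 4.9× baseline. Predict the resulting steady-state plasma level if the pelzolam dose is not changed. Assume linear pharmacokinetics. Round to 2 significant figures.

8.6 μg/mL

CYP1A2: 0.2 × 0.38 = 0.076
CYP3A4: 0.55 × 4.9 = 2.695
Other: 0.25 (unchanged)
Relative clearance = 0.076 + 2.695 + 0.25 = 3.021.
New steady-state plasma level = 26 / 3.021 = 8.6 μg/mL (concentration scales inversely with clearance).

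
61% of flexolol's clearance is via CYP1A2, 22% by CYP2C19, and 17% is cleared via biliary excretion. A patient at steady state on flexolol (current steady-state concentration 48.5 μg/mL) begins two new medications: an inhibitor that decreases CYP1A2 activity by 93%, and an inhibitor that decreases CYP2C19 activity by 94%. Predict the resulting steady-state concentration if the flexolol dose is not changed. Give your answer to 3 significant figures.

CYP1A2: 0.61 × 0.07 = 0.0427
CYP2C19: 0.22 × 0.06 = 0.0132
Other: 0.17 (unchanged)
New clearance relative to baseline: 0.0427 + 0.0132 + 0.17 = 0.2259.
Dividing the baseline by the relative clearance: 48.5 / 0.2259 = 215 μg/mL.

215 μg/mL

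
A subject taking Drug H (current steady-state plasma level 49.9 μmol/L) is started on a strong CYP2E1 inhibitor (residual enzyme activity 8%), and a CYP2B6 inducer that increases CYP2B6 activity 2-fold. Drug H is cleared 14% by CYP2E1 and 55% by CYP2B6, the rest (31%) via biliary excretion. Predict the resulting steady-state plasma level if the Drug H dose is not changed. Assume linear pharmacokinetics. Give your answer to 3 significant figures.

The CYP2E1 pathway (14% of clearance) falls to 0.08× activity: 0.14 × 0.08 = 0.0112.
The CYP2B6 pathway (55% of clearance) increases to 2× activity: 0.55 × 2 = 1.1.
Non-CYP routes (31%) are unchanged.
Relative clearance = 0.0112 + 1.1 + 0.31 = 1.4212.
Steady-state plasma level ∝ 1/CL: new value = 49.9 / 1.4212 = 35.1 μmol/L.

35.1 μmol/L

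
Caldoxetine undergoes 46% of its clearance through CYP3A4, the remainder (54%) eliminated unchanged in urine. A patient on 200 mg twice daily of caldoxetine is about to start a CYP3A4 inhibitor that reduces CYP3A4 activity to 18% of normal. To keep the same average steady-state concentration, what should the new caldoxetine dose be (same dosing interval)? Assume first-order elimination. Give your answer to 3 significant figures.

125 mg

The CYP3A4 pathway (46% of clearance) drops to 0.18× activity: 0.46 × 0.18 = 0.0828.
Non-CYP routes (54%) are unchanged.
Relative clearance = 0.0828 + 0.54 = 0.6228.
Exposure is unchanged when dose changes in proportion to clearance. New dose = 200 mg × 0.6228 = 125 mg.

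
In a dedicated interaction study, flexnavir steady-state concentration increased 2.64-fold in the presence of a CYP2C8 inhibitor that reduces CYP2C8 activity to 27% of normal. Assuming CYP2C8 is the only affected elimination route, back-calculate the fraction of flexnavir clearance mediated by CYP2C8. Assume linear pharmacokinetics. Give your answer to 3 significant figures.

0.851

Let fm be the CYP2C8 fraction. New clearance relative to baseline = fm × 0.27 + (1 − fm).
Steady-state concentration ratio = 1 / (new CL fraction), so new CL fraction = 1 / 2.64 = 0.3788.
fm × 0.27 + 1 − fm = 0.3788  ⇒  fm × (0.27 − 1) = −0.6212  ⇒  fm = 0.851.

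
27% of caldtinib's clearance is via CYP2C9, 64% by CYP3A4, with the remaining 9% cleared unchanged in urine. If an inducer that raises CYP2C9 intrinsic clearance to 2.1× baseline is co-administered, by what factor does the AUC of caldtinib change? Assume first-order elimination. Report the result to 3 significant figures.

CYP2C9: 0.27 × 2.1 = 0.567
CYP3A4: 0.64 (unchanged)
Other: 0.09 (unchanged)
New clearance relative to baseline: 0.567 + 0.64 + 0.09 = 1.297.
AUC ratio = CL_old/CL_new = 1 / 1.297 = 0.771.

0.771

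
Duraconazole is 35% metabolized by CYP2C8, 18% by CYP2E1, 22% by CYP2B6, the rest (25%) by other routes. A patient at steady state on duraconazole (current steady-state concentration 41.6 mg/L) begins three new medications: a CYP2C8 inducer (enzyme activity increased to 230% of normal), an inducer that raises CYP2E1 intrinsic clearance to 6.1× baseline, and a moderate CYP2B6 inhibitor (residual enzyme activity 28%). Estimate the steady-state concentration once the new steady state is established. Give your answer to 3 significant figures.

18.8 mg/L

CYP2C8: 0.35 × 2.3 = 0.805
CYP2E1: 0.18 × 6.1 = 1.098
CYP2B6: 0.22 × 0.28 = 0.0616
Other: 0.25 (unchanged)
New clearance relative to baseline: 0.805 + 1.098 + 0.0616 + 0.25 = 2.2146.
New steady-state concentration = 41.6 / 2.2146 = 18.8 mg/L (concentration scales inversely with clearance).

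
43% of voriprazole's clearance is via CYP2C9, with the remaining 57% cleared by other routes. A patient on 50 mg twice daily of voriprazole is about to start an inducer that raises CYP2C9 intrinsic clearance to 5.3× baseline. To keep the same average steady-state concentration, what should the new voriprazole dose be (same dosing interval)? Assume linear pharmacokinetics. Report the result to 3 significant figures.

The CYP2C9 pathway (43% of clearance) is boosted to 5.3× activity: 0.43 × 5.3 = 2.279.
The remaining 57% of clearance is unaffected.
New clearance relative to baseline: 2.279 + 0.57 = 2.849.
Exposure is unchanged when dose changes in proportion to clearance. New dose = 50 mg × 2.849 = 142 mg.

142 mg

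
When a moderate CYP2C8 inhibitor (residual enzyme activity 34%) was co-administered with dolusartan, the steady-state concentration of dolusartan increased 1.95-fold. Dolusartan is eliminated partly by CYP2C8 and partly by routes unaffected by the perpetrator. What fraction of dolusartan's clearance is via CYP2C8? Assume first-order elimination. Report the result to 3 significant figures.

Write x for the fraction cleared via CYP2C8. The observed steady-state concentration change means clearance fell to 1/1.95 = 0.5128 of baseline.
Setting x·0.34 + (1 − x) = 0.5128 and solving: x = (0.5128 − 1)/(0.34 − 1) = 0.738.

0.738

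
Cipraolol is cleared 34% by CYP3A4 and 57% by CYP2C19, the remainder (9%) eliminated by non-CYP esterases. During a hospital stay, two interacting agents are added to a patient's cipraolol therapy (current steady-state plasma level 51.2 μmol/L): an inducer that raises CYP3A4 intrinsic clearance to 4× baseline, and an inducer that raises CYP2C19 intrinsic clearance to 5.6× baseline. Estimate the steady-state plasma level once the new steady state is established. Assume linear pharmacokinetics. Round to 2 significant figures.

The CYP3A4 pathway (34% of clearance) rises to 4× activity: 0.34 × 4 = 1.36.
The CYP2C19 pathway (57% of clearance) rises to 5.6× activity: 0.57 × 5.6 = 3.192.
Non-CYP routes (9%) are unchanged.
New clearance relative to baseline: 1.36 + 3.192 + 0.09 = 4.642.
Steady-state plasma level ∝ 1/CL: new value = 51.2 / 4.642 = 11 μmol/L.

11 μmol/L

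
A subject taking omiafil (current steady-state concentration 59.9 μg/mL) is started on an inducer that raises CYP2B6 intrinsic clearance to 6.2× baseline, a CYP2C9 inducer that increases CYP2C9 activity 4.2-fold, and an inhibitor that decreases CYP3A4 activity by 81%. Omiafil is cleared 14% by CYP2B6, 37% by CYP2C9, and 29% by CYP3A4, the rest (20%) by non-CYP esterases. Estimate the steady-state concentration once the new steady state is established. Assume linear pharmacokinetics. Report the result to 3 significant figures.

22.4 μg/mL

The CYP2B6 pathway (14% of clearance) increases to 6.2× activity: 0.14 × 6.2 = 0.868.
The CYP2C9 pathway (37% of clearance) increases to 4.2× activity: 0.37 × 4.2 = 1.554.
The CYP3A4 pathway (29% of clearance) falls to 0.19× activity: 0.29 × 0.19 = 0.0551.
Non-CYP routes (20%) are unchanged.
New clearance relative to baseline: 0.868 + 1.554 + 0.0551 + 0.2 = 2.6771.
New steady-state concentration = 59.9 / 2.6771 = 22.4 μg/mL (concentration scales inversely with clearance).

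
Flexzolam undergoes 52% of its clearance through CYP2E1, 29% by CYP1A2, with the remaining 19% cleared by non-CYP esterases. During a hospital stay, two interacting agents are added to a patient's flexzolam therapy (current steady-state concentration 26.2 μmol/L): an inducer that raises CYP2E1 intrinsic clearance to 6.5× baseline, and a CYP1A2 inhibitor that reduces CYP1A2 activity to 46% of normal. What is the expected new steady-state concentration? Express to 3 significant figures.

7.07 μmol/L

CYP2E1: 0.52 × 6.5 = 3.38
CYP1A2: 0.29 × 0.46 = 0.1334
Other: 0.19 (unchanged)
New clearance relative to baseline: 3.38 + 0.1334 + 0.19 = 3.7034.
New steady-state concentration = 26.2 / 3.7034 = 7.07 μmol/L (concentration scales inversely with clearance).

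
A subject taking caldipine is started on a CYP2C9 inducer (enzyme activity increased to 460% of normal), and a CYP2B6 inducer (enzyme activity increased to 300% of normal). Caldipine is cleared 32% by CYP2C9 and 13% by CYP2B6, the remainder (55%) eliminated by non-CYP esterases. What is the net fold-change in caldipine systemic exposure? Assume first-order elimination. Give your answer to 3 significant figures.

The CYP2C9 pathway (32% of clearance) is boosted to 4.6× activity: 0.32 × 4.6 = 1.472.
The CYP2B6 pathway (13% of clearance) is boosted to 3× activity: 0.13 × 3 = 0.39.
Non-CYP routes (55%) are unchanged.
CL_new/CL_old = 1.472 + 0.39 + 0.55 = 2.412.
Because systemic exposure varies inversely with clearance, the combined effect is 1 / 2.412 = 0.415.

0.415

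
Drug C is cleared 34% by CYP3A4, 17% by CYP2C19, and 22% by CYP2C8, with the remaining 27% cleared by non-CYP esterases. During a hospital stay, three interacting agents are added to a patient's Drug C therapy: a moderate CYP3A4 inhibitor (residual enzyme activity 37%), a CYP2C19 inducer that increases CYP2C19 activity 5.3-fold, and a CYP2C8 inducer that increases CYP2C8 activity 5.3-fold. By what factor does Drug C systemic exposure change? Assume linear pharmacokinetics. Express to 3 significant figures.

0.406

CYP3A4: 0.34 × 0.37 = 0.1258
CYP2C19: 0.17 × 5.3 = 0.901
CYP2C8: 0.22 × 5.3 = 1.166
Other: 0.27 (unchanged)
CL_new/CL_old = 0.1258 + 0.901 + 1.166 + 0.27 = 2.4628.
Net systemic exposure ratio = 1 / 2.4628 = 0.406.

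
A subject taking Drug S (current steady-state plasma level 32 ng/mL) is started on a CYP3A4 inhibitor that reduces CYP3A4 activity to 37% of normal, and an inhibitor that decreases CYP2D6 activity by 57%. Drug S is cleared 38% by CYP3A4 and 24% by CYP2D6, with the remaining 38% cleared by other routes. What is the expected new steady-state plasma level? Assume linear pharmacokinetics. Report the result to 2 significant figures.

51 ng/mL

The CYP3A4 pathway (38% of clearance) drops to 0.37× activity: 0.38 × 0.37 = 0.1406.
The CYP2D6 pathway (24% of clearance) drops to 0.43× activity: 0.24 × 0.43 = 0.1032.
Non-CYP routes (38%) are unchanged.
CL_new/CL_old = 0.1406 + 0.1032 + 0.38 = 0.6238.
Dividing the baseline by the relative clearance: 32 / 0.6238 = 51 ng/mL.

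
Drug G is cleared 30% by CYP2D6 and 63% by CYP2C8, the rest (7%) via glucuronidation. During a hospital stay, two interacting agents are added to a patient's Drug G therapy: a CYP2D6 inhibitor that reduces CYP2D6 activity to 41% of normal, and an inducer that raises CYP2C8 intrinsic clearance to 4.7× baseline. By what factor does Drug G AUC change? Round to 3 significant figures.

The CYP2D6 pathway (30% of clearance) drops to 0.41× activity: 0.3 × 0.41 = 0.123.
The CYP2C8 pathway (63% of clearance) increases to 4.7× activity: 0.63 × 4.7 = 2.961.
The remaining 7% of clearance is unaffected.
New clearance relative to baseline: 0.123 + 2.961 + 0.07 = 3.154.
Net AUC ratio = 1 / 3.154 = 0.317.

0.317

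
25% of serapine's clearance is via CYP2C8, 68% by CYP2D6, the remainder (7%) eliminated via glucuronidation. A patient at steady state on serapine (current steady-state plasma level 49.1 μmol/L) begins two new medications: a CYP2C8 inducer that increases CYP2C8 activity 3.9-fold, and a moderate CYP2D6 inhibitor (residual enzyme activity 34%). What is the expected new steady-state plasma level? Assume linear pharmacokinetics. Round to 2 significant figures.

CYP2C8: 0.25 × 3.9 = 0.975
CYP2D6: 0.68 × 0.34 = 0.2312
Other: 0.07 (unchanged)
New clearance relative to baseline: 0.975 + 0.2312 + 0.07 = 1.2762.
Steady-state plasma level ∝ 1/CL: new value = 49.1 / 1.2762 = 38 μmol/L.

38 μmol/L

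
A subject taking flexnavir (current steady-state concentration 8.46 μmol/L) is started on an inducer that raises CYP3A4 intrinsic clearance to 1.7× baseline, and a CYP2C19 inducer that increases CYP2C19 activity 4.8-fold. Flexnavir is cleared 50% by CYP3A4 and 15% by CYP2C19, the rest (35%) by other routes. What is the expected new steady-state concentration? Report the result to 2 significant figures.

CYP3A4: 0.5 × 1.7 = 0.85
CYP2C19: 0.15 × 4.8 = 0.72
Other: 0.35 (unchanged)
New clearance relative to baseline: 0.85 + 0.72 + 0.35 = 1.92.
Dividing the baseline by the relative clearance: 8.46 / 1.92 = 4.4 μmol/L.

4.4 μmol/L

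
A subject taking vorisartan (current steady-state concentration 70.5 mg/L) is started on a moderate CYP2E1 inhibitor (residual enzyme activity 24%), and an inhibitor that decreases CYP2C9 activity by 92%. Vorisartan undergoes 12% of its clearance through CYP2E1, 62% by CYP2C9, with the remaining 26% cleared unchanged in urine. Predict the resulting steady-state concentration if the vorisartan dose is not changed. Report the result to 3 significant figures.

The CYP2E1 pathway (12% of clearance) is reduced to 0.24× activity: 0.12 × 0.24 = 0.0288.
The CYP2C9 pathway (62% of clearance) drops to 0.08× activity: 0.62 × 0.08 = 0.0496.
The remaining 26% of clearance is unaffected.
CL_new/CL_old = 0.0288 + 0.0496 + 0.26 = 0.3384.
New steady-state concentration = 70.5 / 0.3384 = 208 mg/L (concentration scales inversely with clearance).

208 mg/L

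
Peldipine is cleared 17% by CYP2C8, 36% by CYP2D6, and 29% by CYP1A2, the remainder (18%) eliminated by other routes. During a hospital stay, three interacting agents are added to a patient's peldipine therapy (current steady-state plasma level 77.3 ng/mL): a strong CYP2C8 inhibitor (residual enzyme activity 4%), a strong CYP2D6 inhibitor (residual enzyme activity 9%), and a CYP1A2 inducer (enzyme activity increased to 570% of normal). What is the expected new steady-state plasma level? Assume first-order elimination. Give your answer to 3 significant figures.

41.3 ng/mL

The CYP2C8 pathway (17% of clearance) falls to 0.04× activity: 0.17 × 0.04 = 0.0068.
The CYP2D6 pathway (36% of clearance) drops to 0.09× activity: 0.36 × 0.09 = 0.0324.
The CYP1A2 pathway (29% of clearance) increases to 5.7× activity: 0.29 × 5.7 = 1.653.
The remaining 18% of clearance is unaffected.
New clearance relative to baseline: 0.0068 + 0.0324 + 1.653 + 0.18 = 1.8722.
Steady-state plasma level ∝ 1/CL: new value = 77.3 / 1.8722 = 41.3 ng/mL.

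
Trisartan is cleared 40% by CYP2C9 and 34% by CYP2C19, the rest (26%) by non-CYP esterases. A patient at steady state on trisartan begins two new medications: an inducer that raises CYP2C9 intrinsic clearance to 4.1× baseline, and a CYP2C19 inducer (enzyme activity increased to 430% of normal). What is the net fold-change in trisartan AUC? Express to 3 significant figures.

The CYP2C9 pathway (40% of clearance) increases to 4.1× activity: 0.4 × 4.1 = 1.64.
The CYP2C19 pathway (34% of clearance) rises to 4.3× activity: 0.34 × 4.3 = 1.462.
Non-CYP routes (26%) are unchanged.
Relative clearance = 1.64 + 1.462 + 0.26 = 3.362.
AUC ∝ 1/CL: fold-change = 1 / 3.362 = 0.297.

0.297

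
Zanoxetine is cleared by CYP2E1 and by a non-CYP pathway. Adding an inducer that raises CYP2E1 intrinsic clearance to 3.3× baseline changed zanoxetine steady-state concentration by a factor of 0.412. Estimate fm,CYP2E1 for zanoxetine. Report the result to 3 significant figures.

0.621

Call the CYP2E1 fraction fm. After the interaction, CL_new/CL_old = fm × 3.3 + (1 − fm).
Steady-state concentration ratio = 1 / (new CL fraction), so new CL fraction = 1 / 0.412 = 2.427.
fm × 3.3 + 1 − fm = 2.427  ⇒  fm × (3.3 − 1) = 1.427  ⇒  fm = 0.621.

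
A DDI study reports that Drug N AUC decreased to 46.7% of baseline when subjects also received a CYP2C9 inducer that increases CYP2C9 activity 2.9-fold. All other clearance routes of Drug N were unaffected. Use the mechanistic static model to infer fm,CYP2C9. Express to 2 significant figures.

0.60

Let fm be the CYP2C9 fraction. New clearance relative to baseline = fm × 2.9 + (1 − fm).
AUC ratio = 1 / (new CL fraction), so new CL fraction = 1 / 0.467 = 2.141.
fm × 2.9 + 1 − fm = 2.141  ⇒  fm × (2.9 − 1) = 1.141  ⇒  fm = 0.60.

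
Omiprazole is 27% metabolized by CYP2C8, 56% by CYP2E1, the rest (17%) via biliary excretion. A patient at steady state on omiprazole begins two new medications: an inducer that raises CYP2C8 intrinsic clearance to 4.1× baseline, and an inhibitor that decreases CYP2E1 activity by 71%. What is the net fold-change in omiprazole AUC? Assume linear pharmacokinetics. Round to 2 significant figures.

CYP2C8: 0.27 × 4.1 = 1.107
CYP2E1: 0.56 × 0.29 = 0.1624
Other: 0.17 (unchanged)
CL_new/CL_old = 1.107 + 0.1624 + 0.17 = 1.4394.
AUC ∝ 1/CL: fold-change = 1 / 1.4394 = 0.69.

0.69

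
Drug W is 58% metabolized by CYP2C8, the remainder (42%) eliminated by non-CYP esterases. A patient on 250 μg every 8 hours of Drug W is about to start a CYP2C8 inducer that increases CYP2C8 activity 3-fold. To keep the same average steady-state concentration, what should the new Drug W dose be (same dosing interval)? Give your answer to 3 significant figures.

540 μg

The CYP2C8 pathway (58% of clearance) increases to 3× activity: 0.58 × 3 = 1.74.
Non-CYP routes (42%) are unchanged.
CL_new/CL_old = 1.74 + 0.42 = 2.16.
Exposure is unchanged when dose changes in proportion to clearance. New dose = 250 μg × 2.16 = 540 μg.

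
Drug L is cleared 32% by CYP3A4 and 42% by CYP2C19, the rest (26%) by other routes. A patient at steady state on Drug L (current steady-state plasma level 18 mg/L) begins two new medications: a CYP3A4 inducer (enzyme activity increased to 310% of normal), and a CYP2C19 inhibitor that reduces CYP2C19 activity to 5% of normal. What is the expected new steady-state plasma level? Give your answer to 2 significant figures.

14 mg/L

The CYP3A4 pathway (32% of clearance) increases to 3.1× activity: 0.32 × 3.1 = 0.992.
The CYP2C19 pathway (42% of clearance) falls to 0.05× activity: 0.42 × 0.05 = 0.021.
The remaining 26% of clearance is unaffected.
New clearance relative to baseline: 0.992 + 0.021 + 0.26 = 1.273.
New steady-state plasma level = 18 / 1.273 = 14 mg/L (concentration scales inversely with clearance).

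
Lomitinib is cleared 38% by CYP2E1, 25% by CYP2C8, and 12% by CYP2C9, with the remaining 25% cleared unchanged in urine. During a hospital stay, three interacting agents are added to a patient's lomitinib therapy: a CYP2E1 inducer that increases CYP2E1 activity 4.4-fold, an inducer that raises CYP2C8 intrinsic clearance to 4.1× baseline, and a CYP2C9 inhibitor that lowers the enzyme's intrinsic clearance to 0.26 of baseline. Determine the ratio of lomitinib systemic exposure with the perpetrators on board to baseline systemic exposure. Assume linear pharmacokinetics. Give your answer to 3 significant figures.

The CYP2E1 pathway (38% of clearance) is boosted to 4.4× activity: 0.38 × 4.4 = 1.672.
The CYP2C8 pathway (25% of clearance) is boosted to 4.1× activity: 0.25 × 4.1 = 1.025.
The CYP2C9 pathway (12% of clearance) drops to 0.26× activity: 0.12 × 0.26 = 0.0312.
Non-CYP routes (25%) are unchanged.
Relative clearance = 1.672 + 1.025 + 0.0312 + 0.25 = 2.9782.
Systemic exposure ∝ 1/CL: fold-change = 1 / 2.9782 = 0.336.

0.336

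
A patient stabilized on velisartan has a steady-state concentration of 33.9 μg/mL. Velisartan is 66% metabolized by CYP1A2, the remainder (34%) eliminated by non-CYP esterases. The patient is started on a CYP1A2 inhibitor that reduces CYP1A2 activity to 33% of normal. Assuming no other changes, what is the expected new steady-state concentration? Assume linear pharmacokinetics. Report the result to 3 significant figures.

60.8 μg/mL

The CYP1A2 pathway (66% of clearance) falls to 0.33× activity: 0.66 × 0.33 = 0.2178.
The remaining 34% of clearance is unaffected.
CL_new/CL_old = 0.2178 + 0.34 = 0.5578.
With dosing unchanged, steady-state concentration scales as 1/CL: 33.9 / 0.5578 = 60.8 μg/mL.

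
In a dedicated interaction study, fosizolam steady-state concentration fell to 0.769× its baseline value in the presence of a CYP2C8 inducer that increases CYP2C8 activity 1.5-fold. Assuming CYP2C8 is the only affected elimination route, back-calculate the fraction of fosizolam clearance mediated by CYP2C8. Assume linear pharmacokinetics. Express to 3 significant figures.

CL'/CL = 1 / 0.769 = 1.3
1.5·fm + (1 − fm) = 1.3
fm = (1.3 − 1) / (1.5 − 1) = 0.601

0.601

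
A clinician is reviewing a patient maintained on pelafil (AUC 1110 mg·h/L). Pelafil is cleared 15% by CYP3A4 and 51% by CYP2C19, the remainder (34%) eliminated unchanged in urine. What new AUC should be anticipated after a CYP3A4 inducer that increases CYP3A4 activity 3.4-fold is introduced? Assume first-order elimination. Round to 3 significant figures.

816 mg·h/L

The CYP3A4 pathway (15% of clearance) rises to 3.4× activity: 0.15 × 3.4 = 0.51.
CYP2C19 (51%) and the residual 34% are unaffected.
New clearance relative to baseline: 0.51 + 0.51 + 0.34 = 1.36.
New AUC = baseline ÷ relative clearance = 1110 / 1.36 = 816 mg·h/L.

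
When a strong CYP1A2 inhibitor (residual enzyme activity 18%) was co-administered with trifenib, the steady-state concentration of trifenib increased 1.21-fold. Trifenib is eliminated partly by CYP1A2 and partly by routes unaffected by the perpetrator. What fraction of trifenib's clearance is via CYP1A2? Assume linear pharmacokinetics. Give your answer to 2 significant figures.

0.21

CL'/CL = 1 / 1.21 = 0.8264
0.18·fm + (1 − fm) = 0.8264
fm = (0.8264 − 1) / (0.18 − 1) = 0.21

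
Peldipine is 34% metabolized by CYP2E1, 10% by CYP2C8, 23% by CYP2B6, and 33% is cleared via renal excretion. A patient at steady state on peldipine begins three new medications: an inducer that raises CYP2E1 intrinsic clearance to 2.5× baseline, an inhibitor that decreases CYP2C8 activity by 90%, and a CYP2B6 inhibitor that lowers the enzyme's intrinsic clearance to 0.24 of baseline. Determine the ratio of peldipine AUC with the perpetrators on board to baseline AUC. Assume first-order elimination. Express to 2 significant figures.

The CYP2E1 pathway (34% of clearance) rises to 2.5× activity: 0.34 × 2.5 = 0.85.
The CYP2C8 pathway (10% of clearance) drops to 0.1× activity: 0.1 × 0.1 = 0.01.
The CYP2B6 pathway (23% of clearance) falls to 0.24× activity: 0.23 × 0.24 = 0.0552.
The remaining 33% of clearance is unaffected.
Relative clearance = 0.85 + 0.01 + 0.0552 + 0.33 = 1.2452.
Net AUC ratio = 1 / 1.2452 = 0.80.

0.80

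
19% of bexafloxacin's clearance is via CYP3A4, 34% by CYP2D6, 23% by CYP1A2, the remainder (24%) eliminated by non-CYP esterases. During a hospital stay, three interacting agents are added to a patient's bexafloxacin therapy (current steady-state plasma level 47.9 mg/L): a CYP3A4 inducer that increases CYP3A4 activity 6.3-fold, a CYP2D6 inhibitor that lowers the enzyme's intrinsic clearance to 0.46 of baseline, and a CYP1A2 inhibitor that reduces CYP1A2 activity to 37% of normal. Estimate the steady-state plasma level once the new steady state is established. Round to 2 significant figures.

29 mg/L

The CYP3A4 pathway (19% of clearance) rises to 6.3× activity: 0.19 × 6.3 = 1.197.
The CYP2D6 pathway (34% of clearance) falls to 0.46× activity: 0.34 × 0.46 = 0.1564.
The CYP1A2 pathway (23% of clearance) drops to 0.37× activity: 0.23 × 0.37 = 0.0851.
Non-CYP routes (24%) are unchanged.
Relative clearance = 1.197 + 0.1564 + 0.0851 + 0.24 = 1.6785.
New steady-state plasma level = 47.9 / 1.6785 = 29 mg/L (concentration scales inversely with clearance).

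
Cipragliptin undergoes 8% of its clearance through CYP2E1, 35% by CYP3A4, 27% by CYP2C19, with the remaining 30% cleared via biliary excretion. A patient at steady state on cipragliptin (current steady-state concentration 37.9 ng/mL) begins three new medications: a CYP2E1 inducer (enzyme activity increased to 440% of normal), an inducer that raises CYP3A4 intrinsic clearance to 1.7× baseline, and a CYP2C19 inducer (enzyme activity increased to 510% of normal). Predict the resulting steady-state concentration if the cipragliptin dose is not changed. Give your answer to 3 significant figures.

14.4 ng/mL

CYP2E1: 0.08 × 4.4 = 0.352
CYP3A4: 0.35 × 1.7 = 0.595
CYP2C19: 0.27 × 5.1 = 1.377
Other: 0.3 (unchanged)
New clearance relative to baseline: 0.352 + 0.595 + 1.377 + 0.3 = 2.624.
New steady-state concentration = 37.9 / 2.624 = 14.4 ng/mL (concentration scales inversely with clearance).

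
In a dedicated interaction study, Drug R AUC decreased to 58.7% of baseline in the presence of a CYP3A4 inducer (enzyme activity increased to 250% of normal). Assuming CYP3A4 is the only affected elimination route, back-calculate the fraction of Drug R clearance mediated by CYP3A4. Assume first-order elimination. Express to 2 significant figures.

Write x for the fraction cleared via CYP3A4. The observed AUC change means clearance rose to 1/0.587 = 1.704 of baseline.
Only the CYP3A4 route changed, so 1.704 = x·2.5 + (1 − x), giving x = 0.47.

0.47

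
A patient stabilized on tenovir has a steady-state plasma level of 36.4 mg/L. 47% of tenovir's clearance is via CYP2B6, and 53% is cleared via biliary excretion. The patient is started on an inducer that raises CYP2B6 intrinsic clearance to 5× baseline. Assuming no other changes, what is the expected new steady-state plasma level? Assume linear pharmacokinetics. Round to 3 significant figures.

12.6 mg/L

The CYP2B6 pathway (47% of clearance) increases to 5× activity: 0.47 × 5 = 2.35.
Non-CYP routes (53%) are unchanged.
New clearance relative to baseline: 2.35 + 0.53 = 2.88.
New steady-state plasma level = baseline ÷ relative clearance = 36.4 / 2.88 = 12.6 mg/L.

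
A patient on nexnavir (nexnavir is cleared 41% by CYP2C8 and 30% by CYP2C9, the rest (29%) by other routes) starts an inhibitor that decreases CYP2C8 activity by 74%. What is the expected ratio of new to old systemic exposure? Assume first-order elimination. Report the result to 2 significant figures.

The CYP2C8 pathway (41% of clearance) falls to 0.26× activity: 0.41 × 0.26 = 0.1066.
CYP2C9 (30%) and the residual 29% are unaffected.
Relative clearance = 0.1066 + 0.3 + 0.29 = 0.6966.
Systemic exposure is inversely proportional to clearance, so the fold-change is 1 / 0.6966 = 1.4.

1.4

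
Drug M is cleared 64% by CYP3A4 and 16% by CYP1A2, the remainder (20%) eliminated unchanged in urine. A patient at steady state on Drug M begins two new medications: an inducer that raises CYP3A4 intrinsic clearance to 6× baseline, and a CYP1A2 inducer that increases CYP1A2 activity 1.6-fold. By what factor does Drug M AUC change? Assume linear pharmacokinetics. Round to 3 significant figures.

The CYP3A4 pathway (64% of clearance) is boosted to 6× activity: 0.64 × 6 = 3.84.
The CYP1A2 pathway (16% of clearance) is boosted to 1.6× activity: 0.16 × 1.6 = 0.256.
The remaining 20% of clearance is unaffected.
Relative clearance = 3.84 + 0.256 + 0.2 = 4.296.
Because AUC varies inversely with clearance, the combined effect is 1 / 4.296 = 0.233.

0.233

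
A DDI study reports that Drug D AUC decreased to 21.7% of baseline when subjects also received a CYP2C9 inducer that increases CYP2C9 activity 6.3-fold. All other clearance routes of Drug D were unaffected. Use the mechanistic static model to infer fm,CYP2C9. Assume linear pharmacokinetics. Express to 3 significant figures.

Let fm be the CYP2C9 fraction. New clearance relative to baseline = fm × 6.3 + (1 − fm).
AUC ratio = 1 / (new CL fraction), so new CL fraction = 1 / 0.217 = 4.608.
fm × 6.3 + 1 − fm = 4.608  ⇒  fm × (6.3 − 1) = 3.608  ⇒  fm = 0.681.

0.681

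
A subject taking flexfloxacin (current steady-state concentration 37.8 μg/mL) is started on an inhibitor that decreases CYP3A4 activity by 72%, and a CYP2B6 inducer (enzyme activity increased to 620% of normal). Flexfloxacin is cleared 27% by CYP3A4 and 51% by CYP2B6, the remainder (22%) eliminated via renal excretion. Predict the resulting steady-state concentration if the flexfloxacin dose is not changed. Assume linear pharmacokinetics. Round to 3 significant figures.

CYP3A4: 0.27 × 0.28 = 0.0756
CYP2B6: 0.51 × 6.2 = 3.162
Other: 0.22 (unchanged)
Relative clearance = 0.0756 + 3.162 + 0.22 = 3.4576.
New steady-state concentration = 37.8 / 3.4576 = 10.9 μg/mL (concentration scales inversely with clearance).

10.9 μg/mL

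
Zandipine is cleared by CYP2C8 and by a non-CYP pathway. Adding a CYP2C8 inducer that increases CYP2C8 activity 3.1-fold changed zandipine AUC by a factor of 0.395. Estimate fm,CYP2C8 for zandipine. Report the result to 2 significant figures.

CL'/CL = 1 / 0.395 = 2.532
3.1·fm + (1 − fm) = 2.532
fm = (2.532 − 1) / (3.1 − 1) = 0.73

0.73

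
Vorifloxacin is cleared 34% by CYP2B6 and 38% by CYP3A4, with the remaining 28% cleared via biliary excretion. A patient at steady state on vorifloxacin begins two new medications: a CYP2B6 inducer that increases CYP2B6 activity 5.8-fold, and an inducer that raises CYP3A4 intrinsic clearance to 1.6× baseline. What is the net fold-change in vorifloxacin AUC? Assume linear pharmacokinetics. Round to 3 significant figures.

The CYP2B6 pathway (34% of clearance) rises to 5.8× activity: 0.34 × 5.8 = 1.972.
The CYP3A4 pathway (38% of clearance) is boosted to 1.6× activity: 0.38 × 1.6 = 0.608.
Non-CYP routes (28%) are unchanged.
Relative clearance = 1.972 + 0.608 + 0.28 = 2.86.
Because AUC varies inversely with clearance, the combined effect is 1 / 2.86 = 0.350.

0.350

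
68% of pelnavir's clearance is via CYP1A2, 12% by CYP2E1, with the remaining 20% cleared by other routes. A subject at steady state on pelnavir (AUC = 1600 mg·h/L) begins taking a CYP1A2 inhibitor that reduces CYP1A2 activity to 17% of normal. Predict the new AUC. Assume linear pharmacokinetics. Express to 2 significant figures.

3.7 × 10³ mg·h/L

CYP1A2: 0.68 × 0.17 = 0.1156
CYP2E1: 0.12 (unchanged)
Other: 0.2 (unchanged)
CL_new/CL_old = 0.1156 + 0.12 + 0.2 = 0.4356.
New AUC = baseline ÷ relative clearance = 1600 / 0.4356 = 3.7 × 10³ mg·h/L.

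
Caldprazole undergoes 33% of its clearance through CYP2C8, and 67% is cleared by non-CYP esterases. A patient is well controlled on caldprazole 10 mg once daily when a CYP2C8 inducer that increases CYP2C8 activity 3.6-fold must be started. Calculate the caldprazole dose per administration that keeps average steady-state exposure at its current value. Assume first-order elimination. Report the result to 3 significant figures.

The CYP2C8 pathway (33% of clearance) rises to 3.6× activity: 0.33 × 3.6 = 1.188.
Non-CYP routes (67%) are unchanged.
Relative clearance = 1.188 + 0.67 = 1.858.
To maintain the same steady-state level, dose must scale with clearance: new dose = 10 × 1.858 = 18.6 mg.

18.6 mg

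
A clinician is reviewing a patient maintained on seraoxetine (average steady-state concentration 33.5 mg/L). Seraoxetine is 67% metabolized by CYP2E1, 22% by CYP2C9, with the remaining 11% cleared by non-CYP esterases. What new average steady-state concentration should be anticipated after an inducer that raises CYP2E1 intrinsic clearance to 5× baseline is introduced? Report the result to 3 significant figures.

The CYP2E1 pathway (67% of clearance) increases to 5× activity: 0.67 × 5 = 3.35.
CYP2C9 (22%) and the residual 11% are unaffected.
New clearance relative to baseline: 3.35 + 0.22 + 0.11 = 3.68.
With dosing unchanged, average steady-state concentration scales as 1/CL: 33.5 / 3.68 = 9.10 mg/L.

9.10 mg/L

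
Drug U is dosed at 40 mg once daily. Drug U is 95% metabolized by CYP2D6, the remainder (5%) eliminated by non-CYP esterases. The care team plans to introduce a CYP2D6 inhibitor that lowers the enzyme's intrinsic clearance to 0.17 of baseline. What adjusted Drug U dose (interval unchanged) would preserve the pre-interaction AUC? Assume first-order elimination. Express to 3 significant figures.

8.46 mg

The CYP2D6 pathway (95% of clearance) falls to 0.17× activity: 0.95 × 0.17 = 0.1615.
The remaining 5% of clearance is unaffected.
New clearance relative to baseline: 0.1615 + 0.05 = 0.2115.
Css,avg = (dose rate)/CL, so holding Css fixed requires dose ∝ CL: 40 × 0.2115 = 8.46 mg.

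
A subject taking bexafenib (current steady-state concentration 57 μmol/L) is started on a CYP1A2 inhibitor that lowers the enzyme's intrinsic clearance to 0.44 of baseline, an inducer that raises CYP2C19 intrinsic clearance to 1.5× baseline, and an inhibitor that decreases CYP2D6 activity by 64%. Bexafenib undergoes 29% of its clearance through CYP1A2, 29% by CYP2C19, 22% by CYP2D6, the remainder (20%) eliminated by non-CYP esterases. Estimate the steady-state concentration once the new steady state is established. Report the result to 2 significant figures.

CYP1A2: 0.29 × 0.44 = 0.1276
CYP2C19: 0.29 × 1.5 = 0.435
CYP2D6: 0.22 × 0.36 = 0.0792
Other: 0.2 (unchanged)
New clearance relative to baseline: 0.1276 + 0.435 + 0.0792 + 0.2 = 0.8418.
Dividing the baseline by the relative clearance: 57 / 0.8418 = 68 μmol/L.

68 μmol/L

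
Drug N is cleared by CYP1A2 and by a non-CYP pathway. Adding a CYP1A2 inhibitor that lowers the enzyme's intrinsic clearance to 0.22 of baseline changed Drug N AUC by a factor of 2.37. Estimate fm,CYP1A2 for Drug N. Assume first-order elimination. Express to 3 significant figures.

0.741

CL'/CL = 1 / 2.37 = 0.4219
0.22·fm + (1 − fm) = 0.4219
fm = (0.4219 − 1) / (0.22 − 1) = 0.741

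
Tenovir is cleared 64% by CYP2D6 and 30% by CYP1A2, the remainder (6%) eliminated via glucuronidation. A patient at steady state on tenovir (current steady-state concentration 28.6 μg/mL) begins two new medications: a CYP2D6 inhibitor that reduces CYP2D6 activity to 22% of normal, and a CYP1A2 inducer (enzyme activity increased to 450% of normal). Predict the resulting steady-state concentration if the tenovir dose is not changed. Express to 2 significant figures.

CYP2D6: 0.64 × 0.22 = 0.1408
CYP1A2: 0.3 × 4.5 = 1.35
Other: 0.06 (unchanged)
New clearance relative to baseline: 0.1408 + 1.35 + 0.06 = 1.5508.
Dividing the baseline by the relative clearance: 28.6 / 1.5508 = 18 μg/mL.

18 μg/mL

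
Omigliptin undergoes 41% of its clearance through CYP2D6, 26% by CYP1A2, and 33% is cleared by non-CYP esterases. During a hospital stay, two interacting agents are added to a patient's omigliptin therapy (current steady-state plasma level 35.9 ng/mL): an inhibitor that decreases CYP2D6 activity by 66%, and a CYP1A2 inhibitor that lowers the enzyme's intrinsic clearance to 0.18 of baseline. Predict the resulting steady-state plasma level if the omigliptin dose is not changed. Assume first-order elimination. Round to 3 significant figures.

The CYP2D6 pathway (41% of clearance) drops to 0.34× activity: 0.41 × 0.34 = 0.1394.
The CYP1A2 pathway (26% of clearance) drops to 0.18× activity: 0.26 × 0.18 = 0.0468.
The remaining 33% of clearance is unaffected.
New clearance relative to baseline: 0.1394 + 0.0468 + 0.33 = 0.5162.
Dividing the baseline by the relative clearance: 35.9 / 0.5162 = 69.5 ng/mL.

69.5 ng/mL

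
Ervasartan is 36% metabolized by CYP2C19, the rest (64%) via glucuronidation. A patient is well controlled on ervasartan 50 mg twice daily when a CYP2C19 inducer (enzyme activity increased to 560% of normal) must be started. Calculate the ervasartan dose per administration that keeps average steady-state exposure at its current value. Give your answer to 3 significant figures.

133 mg

The CYP2C19 pathway (36% of clearance) rises to 5.6× activity: 0.36 × 5.6 = 2.016.
Non-CYP routes (64%) are unchanged.
Relative clearance = 2.016 + 0.64 = 2.656.
To maintain the same steady-state level, dose must scale with clearance: new dose = 50 × 2.656 = 133 mg.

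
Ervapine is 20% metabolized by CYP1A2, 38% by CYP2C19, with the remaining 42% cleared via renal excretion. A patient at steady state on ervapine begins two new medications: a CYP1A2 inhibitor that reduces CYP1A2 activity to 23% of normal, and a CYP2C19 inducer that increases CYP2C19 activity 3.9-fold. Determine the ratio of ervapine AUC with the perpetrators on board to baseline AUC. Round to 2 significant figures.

The CYP1A2 pathway (20% of clearance) is reduced to 0.23× activity: 0.2 × 0.23 = 0.046.
The CYP2C19 pathway (38% of clearance) rises to 3.9× activity: 0.38 × 3.9 = 1.482.
Non-CYP routes (42%) are unchanged.
New clearance relative to baseline: 0.046 + 1.482 + 0.42 = 1.948.
Net AUC ratio = 1 / 1.948 = 0.51.

0.51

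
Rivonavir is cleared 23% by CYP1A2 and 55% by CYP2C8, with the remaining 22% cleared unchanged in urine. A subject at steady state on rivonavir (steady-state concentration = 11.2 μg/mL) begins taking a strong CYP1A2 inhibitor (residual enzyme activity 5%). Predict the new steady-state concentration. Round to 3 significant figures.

14.3 μg/mL

The CYP1A2 pathway (23% of clearance) falls to 0.05× activity: 0.23 × 0.05 = 0.0115.
CYP2C8 (55%) and the residual 22% are unaffected.
Relative clearance = 0.0115 + 0.55 + 0.22 = 0.7815.
New steady-state concentration = baseline ÷ relative clearance = 11.2 / 0.7815 = 14.3 μg/mL.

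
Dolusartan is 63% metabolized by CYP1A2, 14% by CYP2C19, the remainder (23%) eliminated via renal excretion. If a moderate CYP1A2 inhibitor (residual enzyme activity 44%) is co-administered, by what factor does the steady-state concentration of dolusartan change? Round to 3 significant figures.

1.55

The CYP1A2 pathway (63% of clearance) falls to 0.44× activity: 0.63 × 0.44 = 0.2772.
CYP2C19 (14%) and the residual 23% are unaffected.
Relative clearance = 0.2772 + 0.14 + 0.23 = 0.6472.
Steady-state concentration ratio = CL_old/CL_new = 1 / 0.6472 = 1.55.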